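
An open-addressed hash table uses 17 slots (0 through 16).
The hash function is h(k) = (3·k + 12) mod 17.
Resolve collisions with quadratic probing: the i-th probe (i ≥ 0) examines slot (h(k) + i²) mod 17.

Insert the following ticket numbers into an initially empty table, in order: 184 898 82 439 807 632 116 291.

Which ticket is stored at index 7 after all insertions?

82

Insert 184: h=3, slot 3 empty → index 3.
Insert 898: h=3, slot 3 occupied → index 4.
Insert 82: h=3, slots 3,4 occupied → index 7.
Insert 439: h=3, slots 3,4,7 occupied → index 12.
Insert 807: h=2, slot 2 empty → index 2.
Insert 632: h=4, slot 4 occupied → index 5.
Insert 116: h=3, slots 3,4,7,12,2 occupied → index 11.
Insert 291: h=1, slot 1 empty → index 1.
Table: [∅, 291, 807, 184, 898, 632, ∅, 82, ∅, ∅, ∅, 116, 439, ∅, ∅, ∅, ∅]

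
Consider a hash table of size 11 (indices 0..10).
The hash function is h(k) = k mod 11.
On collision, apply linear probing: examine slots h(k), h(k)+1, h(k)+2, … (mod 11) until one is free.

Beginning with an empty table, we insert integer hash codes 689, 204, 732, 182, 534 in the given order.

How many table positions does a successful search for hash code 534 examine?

689: h=7 → slot 7
204: h=6 → slot 6
732: h=6, probe 6,7,8 → slot 8
182: h=6, probe 6,7,8,9 → slot 9
534: h=6, probe 6,7,8,9,10 → slot 10
Table: [_, _, _, _, _, _, 204, 689, 732, 182, 534]
Lookup 534: h=6, probe 6,7,8,9,10 → found at 10.

5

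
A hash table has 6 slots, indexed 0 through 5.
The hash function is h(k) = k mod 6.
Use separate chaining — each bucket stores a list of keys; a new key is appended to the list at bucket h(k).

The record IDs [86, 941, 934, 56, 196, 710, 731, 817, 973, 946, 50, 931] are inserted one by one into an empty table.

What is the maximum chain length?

86 → bucket 2
941 → bucket 5
934 → bucket 4
56 → bucket 2 (collision)
196 → bucket 4 (collision)
710 → bucket 2 (collision)
731 → bucket 5 (collision)
817 → bucket 1
973 → bucket 1 (collision)
946 → bucket 4 (collision)
50 → bucket 2 (collision)
931 → bucket 1 (collision)
Final buckets:
0: ∅
1: 817 -> 973 -> 931
2: 86 -> 56 -> 710 -> 50
3: ∅
4: 934 -> 196 -> 946
5: 941 -> 731

4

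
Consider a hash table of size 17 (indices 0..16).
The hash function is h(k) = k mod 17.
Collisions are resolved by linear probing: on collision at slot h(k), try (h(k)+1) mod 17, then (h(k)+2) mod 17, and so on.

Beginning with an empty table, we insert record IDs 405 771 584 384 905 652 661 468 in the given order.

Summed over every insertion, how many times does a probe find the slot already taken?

405 hashes to 14; slot 14 is free -> place at 14.
771 hashes to 6; slot 6 is free -> place at 6.
584 hashes to 6; 6 taken -> place at 7.
384 hashes to 10; slot 10 is free -> place at 10.
905 hashes to 4; slot 4 is free -> place at 4.
652 hashes to 6; 6,7 taken -> place at 8.
661 hashes to 15; slot 15 is free -> place at 15.
468 hashes to 9; slot 9 is free -> place at 9.
Table: [_, _, _, _, 905, _, 771, 584, 652, 468, 384, _, _, _, 405, 661, _]

3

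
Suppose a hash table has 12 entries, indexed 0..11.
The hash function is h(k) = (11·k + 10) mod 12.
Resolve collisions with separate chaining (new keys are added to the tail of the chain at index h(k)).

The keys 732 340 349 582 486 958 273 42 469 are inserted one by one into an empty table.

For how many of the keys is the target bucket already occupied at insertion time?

3

Insert 732: h=10, bucket 10 empty -> new chain.
Insert 340: h=6, bucket 6 empty -> new chain.
Insert 349: h=9, bucket 9 empty -> new chain.
Insert 582: h=4, bucket 4 empty -> new chain.
Insert 486: h=4, bucket 4 nonempty -> append to chain.
Insert 958: h=0, bucket 0 empty -> new chain.
Insert 273: h=1, bucket 1 empty -> new chain.
Insert 42: h=4, bucket 4 nonempty -> append to chain.
Insert 469: h=9, bucket 9 nonempty -> append to chain.
Final buckets:
0: 958
1: 273
2: ∅
3: ∅
4: 582 -> 486 -> 42
5: ∅
6: 340
7: ∅
8: ∅
9: 349 -> 469
10: 732
11: ∅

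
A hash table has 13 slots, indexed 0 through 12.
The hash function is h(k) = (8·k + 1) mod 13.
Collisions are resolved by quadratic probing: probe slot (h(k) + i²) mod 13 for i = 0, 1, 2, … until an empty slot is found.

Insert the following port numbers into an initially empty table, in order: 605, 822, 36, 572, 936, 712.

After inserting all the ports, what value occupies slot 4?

605 hashes to 5; slot 5 is free -> place at 5.
822 hashes to 12; slot 12 is free -> place at 12.
36 hashes to 3; slot 3 is free -> place at 3.
572 hashes to 1; slot 1 is free -> place at 1.
936 hashes to 1; 1 taken -> place at 2.
712 hashes to 3; 3 taken -> place at 4.
Table: [—, 572, 936, 36, 712, 605, —, —, —, —, —, —, 822]

712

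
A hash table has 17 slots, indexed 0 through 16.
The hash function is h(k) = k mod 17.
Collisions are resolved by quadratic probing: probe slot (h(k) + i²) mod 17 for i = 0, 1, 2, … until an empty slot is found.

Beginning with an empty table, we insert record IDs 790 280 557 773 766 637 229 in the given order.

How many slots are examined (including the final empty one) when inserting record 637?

Insert 790: h=8, slot 8 empty -> index 8.
Insert 280: h=8, slot 8 occupied -> index 9.
Insert 557: h=13, slot 13 empty -> index 13.
Insert 773: h=8, slots 8,9 occupied -> index 12.
Insert 766: h=1, slot 1 empty -> index 1.
Insert 637: h=8, slots 8,9,12 occupied -> index 0.
Insert 229: h=8, slots 8,9,12,0 occupied -> index 7.
Table: [637, 766, ., ., ., ., ., 229, 790, 280, ., ., 773, 557, ., ., .]

4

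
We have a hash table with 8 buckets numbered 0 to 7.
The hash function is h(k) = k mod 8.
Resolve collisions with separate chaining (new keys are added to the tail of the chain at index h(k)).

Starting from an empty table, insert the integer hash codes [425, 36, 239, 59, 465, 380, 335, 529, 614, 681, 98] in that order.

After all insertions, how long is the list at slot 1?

4

Insert 425: h=1, bucket 1 empty -> new chain.
Insert 36: h=4, bucket 4 empty -> new chain.
Insert 239: h=7, bucket 7 empty -> new chain.
Insert 59: h=3, bucket 3 empty -> new chain.
Insert 465: h=1, bucket 1 nonempty -> append to chain.
Insert 380: h=4, bucket 4 nonempty -> append to chain.
Insert 335: h=7, bucket 7 nonempty -> append to chain.
Insert 529: h=1, bucket 1 nonempty -> append to chain.
Insert 614: h=6, bucket 6 empty -> new chain.
Insert 681: h=1, bucket 1 nonempty -> append to chain.
Insert 98: h=2, bucket 2 empty -> new chain.
Final buckets:
0: -
1: 425 -> 465 -> 529 -> 681
2: 98
3: 59
4: 36 -> 380
5: -
6: 614
7: 239 -> 335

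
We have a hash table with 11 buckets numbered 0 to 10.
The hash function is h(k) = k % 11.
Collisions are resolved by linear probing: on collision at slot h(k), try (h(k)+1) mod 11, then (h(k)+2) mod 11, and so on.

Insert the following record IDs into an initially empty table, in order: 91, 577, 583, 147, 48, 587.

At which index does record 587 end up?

Insert 91: h=3, slot 3 empty => index 3.
Insert 577: h=5, slot 5 empty => index 5.
Insert 583: h=0, slot 0 empty => index 0.
Insert 147: h=4, slot 4 empty => index 4.
Insert 48: h=4, slots 4,5 occupied => index 6.
Insert 587: h=4, slots 4,5,6 occupied => index 7.
Table: [583, _, _, 91, 147, 577, 48, 587, _, _, _]

7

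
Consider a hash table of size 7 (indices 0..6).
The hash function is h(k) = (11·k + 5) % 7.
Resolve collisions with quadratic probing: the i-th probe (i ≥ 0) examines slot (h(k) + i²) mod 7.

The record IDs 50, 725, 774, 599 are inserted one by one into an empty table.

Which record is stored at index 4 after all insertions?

50 hashes to 2; slot 2 is free -> place at 2.
725 hashes to 0; slot 0 is free -> place at 0.
774 hashes to 0; 0 taken -> place at 1.
599 hashes to 0; 0,1 taken -> place at 4.
Table: [725, 774, 50, -, 599, -, -]

599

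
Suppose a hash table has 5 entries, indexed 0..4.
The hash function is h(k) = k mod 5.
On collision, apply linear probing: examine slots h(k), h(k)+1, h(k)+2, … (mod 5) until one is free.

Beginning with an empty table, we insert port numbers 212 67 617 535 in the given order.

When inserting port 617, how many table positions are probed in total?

3

212 hashes to 2; slot 2 is free => place at 2.
67 hashes to 2; 2 taken => place at 3.
617 hashes to 2; 2,3 taken => place at 4.
535 hashes to 0; slot 0 is free => place at 0.
Table: [535, ., 212, 67, 617]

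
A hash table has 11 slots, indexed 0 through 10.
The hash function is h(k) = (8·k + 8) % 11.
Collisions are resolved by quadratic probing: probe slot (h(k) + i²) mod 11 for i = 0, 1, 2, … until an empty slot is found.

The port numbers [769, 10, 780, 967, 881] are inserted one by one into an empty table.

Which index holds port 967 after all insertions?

9

769 hashes to 0; slot 0 is free => place at 0.
10 hashes to 0; 0 taken => place at 1.
780 hashes to 0; 0,1 taken => place at 4.
967 hashes to 0; 0,1,4 taken => place at 9.
881 hashes to 5; slot 5 is free => place at 5.
Table: [769, 10, ∅, ∅, 780, 881, ∅, ∅, ∅, 967, ∅]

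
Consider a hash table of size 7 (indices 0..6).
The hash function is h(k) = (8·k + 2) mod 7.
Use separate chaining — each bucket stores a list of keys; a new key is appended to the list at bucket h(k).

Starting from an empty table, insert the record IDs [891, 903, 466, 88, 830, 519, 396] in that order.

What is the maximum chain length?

4

891 → bucket 4
903 → bucket 2
466 → bucket 6
88 → bucket 6 (collision)
830 → bucket 6 (collision)
519 → bucket 3
396 → bucket 6 (collision)
Final buckets:
0: ∅
1: ∅
2: 903
3: 519
4: 891
5: ∅
6: 466 -> 88 -> 830 -> 396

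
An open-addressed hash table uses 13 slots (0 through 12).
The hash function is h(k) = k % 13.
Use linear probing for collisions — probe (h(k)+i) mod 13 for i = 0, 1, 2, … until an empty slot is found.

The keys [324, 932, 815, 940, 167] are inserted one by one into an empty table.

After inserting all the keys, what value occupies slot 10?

324: h=12 → slot 12
932: h=9 → slot 9
815: h=9, probe 9,10 → slot 10
940: h=4 → slot 4
167: h=11 → slot 11
Table: [—, —, —, —, 940, —, —, —, —, 932, 815, 167, 324]

815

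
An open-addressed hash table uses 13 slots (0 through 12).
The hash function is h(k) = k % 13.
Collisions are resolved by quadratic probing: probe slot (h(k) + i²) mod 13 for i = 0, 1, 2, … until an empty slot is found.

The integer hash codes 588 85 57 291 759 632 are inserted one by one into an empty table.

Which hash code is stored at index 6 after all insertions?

Insert 588: h=3, slot 3 empty => index 3.
Insert 85: h=7, slot 7 empty => index 7.
Insert 57: h=5, slot 5 empty => index 5.
Insert 291: h=5, slot 5 occupied => index 6.
Insert 759: h=5, slots 5,6 occupied => index 9.
Insert 632: h=8, slot 8 empty => index 8.
Table: [., ., ., 588, ., 57, 291, 85, 632, 759, ., ., .]

291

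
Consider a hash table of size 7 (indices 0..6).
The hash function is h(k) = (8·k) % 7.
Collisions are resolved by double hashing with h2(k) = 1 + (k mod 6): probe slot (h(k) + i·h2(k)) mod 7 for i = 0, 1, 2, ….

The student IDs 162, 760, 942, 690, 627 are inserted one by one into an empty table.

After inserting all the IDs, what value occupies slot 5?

162 hashes to 1; slot 1 is free → place at 1.
760 hashes to 4; slot 4 is free → place at 4.
942 hashes to 4, h2=1; 4 taken → place at 5.
690 hashes to 4, h2=1; 4,5 taken → place at 6.
627 hashes to 4, h2=4; 4,1,5 taken → place at 2.
Table: [—, 162, 627, —, 760, 942, 690]

942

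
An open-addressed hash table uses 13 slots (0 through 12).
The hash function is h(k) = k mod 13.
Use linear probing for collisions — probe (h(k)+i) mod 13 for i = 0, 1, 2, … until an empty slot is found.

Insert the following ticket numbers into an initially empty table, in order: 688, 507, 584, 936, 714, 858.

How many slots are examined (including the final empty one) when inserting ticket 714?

5

688: h=12 => slot 12
507: h=0 => slot 0
584: h=12, probe 12,0,1 => slot 1
936: h=0, probe 0,1,2 => slot 2
714: h=12, probe 12,0,1,2,3 => slot 3
858: h=0, probe 0,1,2,3,4 => slot 4
Table: [507, 584, 936, 714, 858, ., ., ., ., ., ., ., 688]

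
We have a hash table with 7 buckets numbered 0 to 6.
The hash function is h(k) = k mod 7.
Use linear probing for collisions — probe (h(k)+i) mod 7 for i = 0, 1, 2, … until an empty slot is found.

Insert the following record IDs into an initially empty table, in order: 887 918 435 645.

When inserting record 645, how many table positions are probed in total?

887: h=5 → slot 5
918: h=1 → slot 1
435: h=1, probe 1,2 → slot 2
645: h=1, probe 1,2,3 → slot 3
Table: [—, 918, 435, 645, —, 887, —]

3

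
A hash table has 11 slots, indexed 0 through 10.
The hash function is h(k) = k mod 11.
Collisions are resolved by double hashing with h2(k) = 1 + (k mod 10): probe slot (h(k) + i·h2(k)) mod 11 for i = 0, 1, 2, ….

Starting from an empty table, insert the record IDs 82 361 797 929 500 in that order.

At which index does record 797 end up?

Insert 82: h=5, slot 5 empty → index 5.
Insert 361: h=9, slot 9 empty → index 9.
Insert 797: h=5, h2=8, slot 5 occupied → index 2.
Insert 929: h=5, h2=10, slot 5 occupied → index 4.
Insert 500: h=5, h2=1, slot 5 occupied → index 6.
Table: [_, _, 797, _, 929, 82, 500, _, _, 361, _]

2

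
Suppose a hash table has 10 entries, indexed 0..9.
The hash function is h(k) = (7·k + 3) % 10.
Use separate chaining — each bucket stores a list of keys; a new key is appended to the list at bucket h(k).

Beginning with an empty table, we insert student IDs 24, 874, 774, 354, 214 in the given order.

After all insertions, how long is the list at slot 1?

5

24 -> bucket 1
874 -> bucket 1 (collision)
774 -> bucket 1 (collision)
354 -> bucket 1 (collision)
214 -> bucket 1 (collision)
Final buckets:
0: ∅
1: 24 -> 874 -> 774 -> 354 -> 214
2: ∅
3: ∅
4: ∅
5: ∅
6: ∅
7: ∅
8: ∅
9: ∅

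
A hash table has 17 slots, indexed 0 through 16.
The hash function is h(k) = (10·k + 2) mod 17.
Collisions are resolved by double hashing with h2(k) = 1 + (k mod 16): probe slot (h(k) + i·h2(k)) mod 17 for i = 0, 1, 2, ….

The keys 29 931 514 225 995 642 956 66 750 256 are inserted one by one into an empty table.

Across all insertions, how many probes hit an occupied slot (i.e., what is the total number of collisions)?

Insert 29: h=3, slot 3 empty → index 3.
Insert 931: h=13, slot 13 empty → index 13.
Insert 514: h=8, slot 8 empty → index 8.
Insert 225: h=8, h2=2, slot 8 occupied → index 10.
Insert 995: h=7, slot 7 empty → index 7.
Insert 642: h=13, h2=3, slot 13 occupied → index 16.
Insert 956: h=8, h2=13, slot 8 occupied → index 4.
Insert 66: h=16, h2=3, slot 16 occupied → index 2.
Insert 750: h=5, slot 5 empty → index 5.
Insert 256: h=12, slot 12 empty → index 12.
Table: [., ., 66, 29, 956, 750, ., 995, 514, ., 225, ., 256, 931, ., ., 642]

4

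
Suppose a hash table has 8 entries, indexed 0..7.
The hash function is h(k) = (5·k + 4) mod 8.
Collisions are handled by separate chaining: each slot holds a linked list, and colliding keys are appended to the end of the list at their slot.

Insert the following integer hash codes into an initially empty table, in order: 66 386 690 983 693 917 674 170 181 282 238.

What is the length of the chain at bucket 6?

6

Insert 66: h=6, bucket 6 empty → new chain.
Insert 386: h=6, bucket 6 nonempty → append to chain.
Insert 690: h=6, bucket 6 nonempty → append to chain.
Insert 983: h=7, bucket 7 empty → new chain.
Insert 693: h=5, bucket 5 empty → new chain.
Insert 917: h=5, bucket 5 nonempty → append to chain.
Insert 674: h=6, bucket 6 nonempty → append to chain.
Insert 170: h=6, bucket 6 nonempty → append to chain.
Insert 181: h=5, bucket 5 nonempty → append to chain.
Insert 282: h=6, bucket 6 nonempty → append to chain.
Insert 238: h=2, bucket 2 empty → new chain.
Final buckets:
0: —
1: —
2: 238
3: —
4: —
5: 693 -> 917 -> 181
6: 66 -> 386 -> 690 -> 674 -> 170 -> 282
7: 983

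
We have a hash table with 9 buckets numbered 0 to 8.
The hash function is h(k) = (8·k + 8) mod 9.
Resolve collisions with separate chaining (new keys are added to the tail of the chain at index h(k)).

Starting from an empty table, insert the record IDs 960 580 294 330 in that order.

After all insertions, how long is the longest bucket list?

3

Insert 960: h=2, bucket 2 empty -> new chain.
Insert 580: h=4, bucket 4 empty -> new chain.
Insert 294: h=2, bucket 2 nonempty -> append to chain.
Insert 330: h=2, bucket 2 nonempty -> append to chain.
Final buckets:
0: _
1: _
2: 960 -> 294 -> 330
3: _
4: 580
5: _
6: _
7: _
8: _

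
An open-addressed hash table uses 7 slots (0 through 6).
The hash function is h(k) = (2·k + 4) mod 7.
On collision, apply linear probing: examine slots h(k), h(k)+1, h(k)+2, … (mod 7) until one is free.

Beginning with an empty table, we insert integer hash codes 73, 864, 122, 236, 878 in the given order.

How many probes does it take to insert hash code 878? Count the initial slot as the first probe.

73: h=3 -> slot 3
864: h=3, probe 3,4 -> slot 4
122: h=3, probe 3,4,5 -> slot 5
236: h=0 -> slot 0
878: h=3, probe 3,4,5,6 -> slot 6
Table: [236, -, -, 73, 864, 122, 878]

4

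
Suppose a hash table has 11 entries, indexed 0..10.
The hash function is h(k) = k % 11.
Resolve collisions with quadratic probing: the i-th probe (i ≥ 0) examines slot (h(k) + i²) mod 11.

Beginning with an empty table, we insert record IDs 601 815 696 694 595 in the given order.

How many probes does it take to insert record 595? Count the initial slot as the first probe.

3

601: h=7 => slot 7
815: h=1 => slot 1
696: h=3 => slot 3
694: h=1, probe 1,2 => slot 2
595: h=1, probe 1,2,5 => slot 5
Table: [., 815, 694, 696, ., 595, ., 601, ., ., .]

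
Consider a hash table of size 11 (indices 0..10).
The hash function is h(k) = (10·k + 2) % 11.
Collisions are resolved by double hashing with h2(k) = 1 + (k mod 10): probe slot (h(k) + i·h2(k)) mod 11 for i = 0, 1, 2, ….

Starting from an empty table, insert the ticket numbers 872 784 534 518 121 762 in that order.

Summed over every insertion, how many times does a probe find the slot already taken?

3

Insert 872: h=10, slot 10 empty → index 10.
Insert 784: h=10, h2=5, slot 10 occupied → index 4.
Insert 534: h=7, slot 7 empty → index 7.
Insert 518: h=1, slot 1 empty → index 1.
Insert 121: h=2, slot 2 empty → index 2.
Insert 762: h=10, h2=3, slots 10,2 occupied → index 5.
Table: [., 518, 121, ., 784, 762, ., 534, ., ., 872]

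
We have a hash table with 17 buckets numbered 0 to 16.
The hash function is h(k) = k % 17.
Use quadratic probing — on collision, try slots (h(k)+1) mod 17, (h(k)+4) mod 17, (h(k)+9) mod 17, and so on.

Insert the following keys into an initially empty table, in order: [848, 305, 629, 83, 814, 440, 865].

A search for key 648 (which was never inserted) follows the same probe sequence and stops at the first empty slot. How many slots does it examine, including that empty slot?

2

848: h=15 => slot 15
305: h=16 => slot 16
629: h=0 => slot 0
83: h=15, probe 15,16,2 => slot 2
814: h=15, probe 15,16,2,7 => slot 7
440: h=15, probe 15,16,2,7,14 => slot 14
865: h=15, probe 15,16,2,7,14,6 => slot 6
Table: [629, ., 83, ., ., ., 865, 814, ., ., ., ., ., ., 440, 848, 305]
Lookup 648: h=2, probe 2,3 → slot 3 empty, not found.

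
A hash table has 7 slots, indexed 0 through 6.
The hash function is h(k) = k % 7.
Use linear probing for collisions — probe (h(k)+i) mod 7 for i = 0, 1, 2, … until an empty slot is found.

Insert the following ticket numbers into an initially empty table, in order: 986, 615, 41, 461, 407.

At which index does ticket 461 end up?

2

986 hashes to 6; slot 6 is free => place at 6.
615 hashes to 6; 6 taken => place at 0.
41 hashes to 6; 6,0 taken => place at 1.
461 hashes to 6; 6,0,1 taken => place at 2.
407 hashes to 1; 1,2 taken => place at 3.
Table: [615, 41, 461, 407, —, —, 986]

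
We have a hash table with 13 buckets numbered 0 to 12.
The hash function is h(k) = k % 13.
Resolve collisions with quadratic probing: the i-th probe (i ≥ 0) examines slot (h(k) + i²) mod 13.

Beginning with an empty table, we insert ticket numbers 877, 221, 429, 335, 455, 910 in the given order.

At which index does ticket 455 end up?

877 hashes to 6; slot 6 is free => place at 6.
221 hashes to 0; slot 0 is free => place at 0.
429 hashes to 0; 0 taken => place at 1.
335 hashes to 10; slot 10 is free => place at 10.
455 hashes to 0; 0,1 taken => place at 4.
910 hashes to 0; 0,1,4 taken => place at 9.
Table: [221, 429, _, _, 455, _, 877, _, _, 910, 335, _, _]

4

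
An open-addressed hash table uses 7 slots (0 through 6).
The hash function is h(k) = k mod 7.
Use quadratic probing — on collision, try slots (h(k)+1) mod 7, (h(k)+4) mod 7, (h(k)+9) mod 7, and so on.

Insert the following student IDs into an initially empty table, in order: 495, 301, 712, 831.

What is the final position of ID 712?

Insert 495: h=5, slot 5 empty → index 5.
Insert 301: h=0, slot 0 empty → index 0.
Insert 712: h=5, slot 5 occupied → index 6.
Insert 831: h=5, slots 5,6 occupied → index 2.
Table: [301, _, 831, _, _, 495, 712]

6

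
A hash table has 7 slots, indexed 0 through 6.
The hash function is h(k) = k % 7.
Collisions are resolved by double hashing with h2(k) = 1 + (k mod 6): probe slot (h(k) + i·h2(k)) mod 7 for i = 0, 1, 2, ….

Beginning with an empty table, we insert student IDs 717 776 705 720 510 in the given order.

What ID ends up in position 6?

776

717 hashes to 3; slot 3 is free → place at 3.
776 hashes to 6; slot 6 is free → place at 6.
705 hashes to 5; slot 5 is free → place at 5.
720 hashes to 6, h2=1; 6 taken → place at 0.
510 hashes to 6, h2=1; 6,0 taken → place at 1.
Table: [720, 510, ∅, 717, ∅, 705, 776]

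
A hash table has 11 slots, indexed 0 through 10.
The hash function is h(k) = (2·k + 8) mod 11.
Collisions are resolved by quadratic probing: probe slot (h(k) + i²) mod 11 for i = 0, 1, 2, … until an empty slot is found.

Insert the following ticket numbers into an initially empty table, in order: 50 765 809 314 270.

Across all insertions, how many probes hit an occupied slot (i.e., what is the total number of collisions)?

50 hashes to 9; slot 9 is free -> place at 9.
765 hashes to 9; 9 taken -> place at 10.
809 hashes to 9; 9,10 taken -> place at 2.
314 hashes to 9; 9,10,2 taken -> place at 7.
270 hashes to 9; 9,10,2,7 taken -> place at 3.
Table: [-, -, 809, 270, -, -, -, 314, -, 50, 765]

10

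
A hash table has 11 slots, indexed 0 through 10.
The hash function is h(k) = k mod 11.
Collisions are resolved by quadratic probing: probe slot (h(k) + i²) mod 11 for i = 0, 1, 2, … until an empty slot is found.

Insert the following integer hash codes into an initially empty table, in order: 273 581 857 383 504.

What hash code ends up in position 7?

504

273 hashes to 9; slot 9 is free → place at 9.
581 hashes to 9; 9 taken → place at 10.
857 hashes to 10; 10 taken → place at 0.
383 hashes to 9; 9,10 taken → place at 2.
504 hashes to 9; 9,10,2 taken → place at 7.
Table: [857, ., 383, ., ., ., ., 504, ., 273, 581]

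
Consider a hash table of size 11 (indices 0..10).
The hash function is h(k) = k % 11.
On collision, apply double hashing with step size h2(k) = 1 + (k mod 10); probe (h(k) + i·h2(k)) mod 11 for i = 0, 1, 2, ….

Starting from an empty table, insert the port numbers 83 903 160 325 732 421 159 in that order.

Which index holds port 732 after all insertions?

83: h=6 -> slot 6
903: h=1 -> slot 1
160: h=6, h2=1, probe 6,7 -> slot 7
325: h=6, h2=6, probe 6,1,7,2 -> slot 2
732: h=6, h2=3, probe 6,9 -> slot 9
421: h=3 -> slot 3
159: h=5 -> slot 5
Table: [∅, 903, 325, 421, ∅, 159, 83, 160, ∅, 732, ∅]

9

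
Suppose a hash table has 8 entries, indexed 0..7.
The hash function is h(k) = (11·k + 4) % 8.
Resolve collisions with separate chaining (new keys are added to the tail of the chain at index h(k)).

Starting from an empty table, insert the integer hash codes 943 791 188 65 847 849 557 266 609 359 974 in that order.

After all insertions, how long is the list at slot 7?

Insert 943: h=1, bucket 1 empty -> new chain.
Insert 791: h=1, bucket 1 nonempty -> append to chain.
Insert 188: h=0, bucket 0 empty -> new chain.
Insert 65: h=7, bucket 7 empty -> new chain.
Insert 847: h=1, bucket 1 nonempty -> append to chain.
Insert 849: h=7, bucket 7 nonempty -> append to chain.
Insert 557: h=3, bucket 3 empty -> new chain.
Insert 266: h=2, bucket 2 empty -> new chain.
Insert 609: h=7, bucket 7 nonempty -> append to chain.
Insert 359: h=1, bucket 1 nonempty -> append to chain.
Insert 974: h=6, bucket 6 empty -> new chain.
Final buckets:
0: 188
1: 943 -> 791 -> 847 -> 359
2: 266
3: 557
4: ∅
5: ∅
6: 974
7: 65 -> 849 -> 609

3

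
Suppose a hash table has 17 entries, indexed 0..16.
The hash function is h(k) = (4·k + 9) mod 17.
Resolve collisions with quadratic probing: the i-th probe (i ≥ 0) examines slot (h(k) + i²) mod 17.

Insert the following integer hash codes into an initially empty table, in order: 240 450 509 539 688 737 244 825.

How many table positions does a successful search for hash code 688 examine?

Insert 240: h=0, slot 0 empty -> index 0.
Insert 450: h=7, slot 7 empty -> index 7.
Insert 509: h=5, slot 5 empty -> index 5.
Insert 539: h=6, slot 6 empty -> index 6.
Insert 688: h=7, slot 7 occupied -> index 8.
Insert 737: h=16, slot 16 empty -> index 16.
Insert 244: h=16, slots 16,0 occupied -> index 3.
Insert 825: h=11, slot 11 empty -> index 11.
Table: [240, ∅, ∅, 244, ∅, 509, 539, 450, 688, ∅, ∅, 825, ∅, ∅, ∅, ∅, 737]
Lookup 688: h=7, probe 7,8 → found at 8.

2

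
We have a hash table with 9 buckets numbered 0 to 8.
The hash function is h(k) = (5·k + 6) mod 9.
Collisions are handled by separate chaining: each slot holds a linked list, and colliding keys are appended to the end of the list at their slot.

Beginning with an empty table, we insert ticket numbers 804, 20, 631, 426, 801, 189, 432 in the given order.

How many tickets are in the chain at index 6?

Insert 804: h=3, bucket 3 empty -> new chain.
Insert 20: h=7, bucket 7 empty -> new chain.
Insert 631: h=2, bucket 2 empty -> new chain.
Insert 426: h=3, bucket 3 nonempty -> append to chain.
Insert 801: h=6, bucket 6 empty -> new chain.
Insert 189: h=6, bucket 6 nonempty -> append to chain.
Insert 432: h=6, bucket 6 nonempty -> append to chain.
Final buckets:
0: -
1: -
2: 631
3: 804 -> 426
4: -
5: -
6: 801 -> 189 -> 432
7: 20
8: -

3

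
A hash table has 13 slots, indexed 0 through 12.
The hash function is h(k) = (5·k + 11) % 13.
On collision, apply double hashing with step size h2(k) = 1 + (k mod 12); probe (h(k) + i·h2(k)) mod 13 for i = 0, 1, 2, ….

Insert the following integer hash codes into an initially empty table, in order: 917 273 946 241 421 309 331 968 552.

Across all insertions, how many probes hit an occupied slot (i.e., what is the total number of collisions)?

917: h=7 → slot 7
273: h=11 → slot 11
946: h=9 → slot 9
241: h=7, h2=2, probe 7,9,11,0 → slot 0
421: h=10 → slot 10
309: h=9, h2=10, probe 9,6 → slot 6
331: h=2 → slot 2
968: h=2, h2=9, probe 2,11,7,3 → slot 3
552: h=2, h2=1, probe 2,3,4 → slot 4
Table: [241, ., 331, 968, 552, ., 309, 917, ., 946, 421, 273, .]

9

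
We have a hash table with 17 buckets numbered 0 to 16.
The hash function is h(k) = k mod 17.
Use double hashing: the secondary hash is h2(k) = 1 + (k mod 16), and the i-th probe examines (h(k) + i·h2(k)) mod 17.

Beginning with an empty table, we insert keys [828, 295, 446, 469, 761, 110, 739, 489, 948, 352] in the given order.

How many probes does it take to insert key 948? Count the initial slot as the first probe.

2

Insert 828: h=12, slot 12 empty → index 12.
Insert 295: h=6, slot 6 empty → index 6.
Insert 446: h=4, slot 4 empty → index 4.
Insert 469: h=10, slot 10 empty → index 10.
Insert 761: h=13, slot 13 empty → index 13.
Insert 110: h=8, slot 8 empty → index 8.
Insert 739: h=8, h2=4, slots 8,12 occupied → index 16.
Insert 489: h=13, h2=10, slots 13,6,16 occupied → index 9.
Insert 948: h=13, h2=5, slot 13 occupied → index 1.
Insert 352: h=12, h2=1, slots 12,13 occupied → index 14.
Table: [∅, 948, ∅, ∅, 446, ∅, 295, ∅, 110, 489, 469, ∅, 828, 761, 352, ∅, 739]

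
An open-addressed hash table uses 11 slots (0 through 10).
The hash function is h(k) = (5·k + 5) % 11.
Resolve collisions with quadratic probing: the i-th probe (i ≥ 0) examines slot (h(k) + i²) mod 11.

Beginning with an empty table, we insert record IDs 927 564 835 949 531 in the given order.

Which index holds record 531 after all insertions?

7

Insert 927: h=9, slot 9 empty → index 9.
Insert 564: h=9, slot 9 occupied → index 10.
Insert 835: h=0, slot 0 empty → index 0.
Insert 949: h=9, slots 9,10 occupied → index 2.
Insert 531: h=9, slots 9,10,2 occupied → index 7.
Table: [835, —, 949, —, —, —, —, 531, —, 927, 564]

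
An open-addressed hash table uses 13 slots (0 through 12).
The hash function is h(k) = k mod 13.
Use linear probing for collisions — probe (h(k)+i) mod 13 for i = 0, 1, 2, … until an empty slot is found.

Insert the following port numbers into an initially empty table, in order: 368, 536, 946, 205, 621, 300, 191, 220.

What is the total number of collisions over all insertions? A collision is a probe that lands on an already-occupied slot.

Insert 368: h=4, slot 4 empty => index 4.
Insert 536: h=3, slot 3 empty => index 3.
Insert 946: h=10, slot 10 empty => index 10.
Insert 205: h=10, slot 10 occupied => index 11.
Insert 621: h=10, slots 10,11 occupied => index 12.
Insert 300: h=1, slot 1 empty => index 1.
Insert 191: h=9, slot 9 empty => index 9.
Insert 220: h=12, slot 12 occupied => index 0.
Table: [220, 300, _, 536, 368, _, _, _, _, 191, 946, 205, 621]

4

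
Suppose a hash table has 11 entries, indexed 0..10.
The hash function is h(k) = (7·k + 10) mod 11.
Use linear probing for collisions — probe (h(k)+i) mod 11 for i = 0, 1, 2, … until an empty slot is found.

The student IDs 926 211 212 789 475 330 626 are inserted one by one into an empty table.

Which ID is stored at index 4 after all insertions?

475

926 hashes to 2; slot 2 is free → place at 2.
211 hashes to 2; 2 taken → place at 3.
212 hashes to 9; slot 9 is free → place at 9.
789 hashes to 0; slot 0 is free → place at 0.
475 hashes to 2; 2,3 taken → place at 4.
330 hashes to 10; slot 10 is free → place at 10.
626 hashes to 3; 3,4 taken → place at 5.
Table: [789, _, 926, 211, 475, 626, _, _, _, 212, 330]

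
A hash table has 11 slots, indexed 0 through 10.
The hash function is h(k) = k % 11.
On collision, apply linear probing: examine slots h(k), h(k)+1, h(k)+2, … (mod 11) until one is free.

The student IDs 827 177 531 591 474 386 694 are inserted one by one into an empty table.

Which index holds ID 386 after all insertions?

5

827: h=2 → slot 2
177: h=1 → slot 1
531: h=3 → slot 3
591: h=8 → slot 8
474: h=1, probe 1,2,3,4 → slot 4
386: h=1, probe 1,2,3,4,5 → slot 5
694: h=1, probe 1,2,3,4,5,6 → slot 6
Table: [_, 177, 827, 531, 474, 386, 694, _, 591, _, _]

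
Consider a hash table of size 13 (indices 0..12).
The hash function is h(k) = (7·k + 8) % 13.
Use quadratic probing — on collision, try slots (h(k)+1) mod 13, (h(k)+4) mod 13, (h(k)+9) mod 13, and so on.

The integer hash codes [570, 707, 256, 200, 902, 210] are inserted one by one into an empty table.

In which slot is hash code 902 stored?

Insert 570: h=7, slot 7 empty → index 7.
Insert 707: h=4, slot 4 empty → index 4.
Insert 256: h=6, slot 6 empty → index 6.
Insert 200: h=4, slot 4 occupied → index 5.
Insert 902: h=4, slots 4,5 occupied → index 8.
Insert 210: h=9, slot 9 empty → index 9.
Table: [-, -, -, -, 707, 200, 256, 570, 902, 210, -, -, -]

8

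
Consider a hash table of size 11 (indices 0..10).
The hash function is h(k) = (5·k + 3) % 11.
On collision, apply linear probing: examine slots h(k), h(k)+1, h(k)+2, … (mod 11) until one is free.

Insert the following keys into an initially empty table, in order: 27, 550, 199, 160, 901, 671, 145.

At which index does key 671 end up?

4

27: h=6 => slot 6
550: h=3 => slot 3
199: h=8 => slot 8
160: h=0 => slot 0
901: h=9 => slot 9
671: h=3, probe 3,4 => slot 4
145: h=2 => slot 2
Table: [160, ., 145, 550, 671, ., 27, ., 199, 901, .]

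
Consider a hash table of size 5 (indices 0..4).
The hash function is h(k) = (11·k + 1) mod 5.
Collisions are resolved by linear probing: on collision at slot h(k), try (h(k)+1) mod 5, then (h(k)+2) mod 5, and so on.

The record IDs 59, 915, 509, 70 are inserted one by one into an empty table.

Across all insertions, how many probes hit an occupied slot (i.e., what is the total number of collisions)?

59: h=0 => slot 0
915: h=1 => slot 1
509: h=0, probe 0,1,2 => slot 2
70: h=1, probe 1,2,3 => slot 3
Table: [59, 915, 509, 70, .]

4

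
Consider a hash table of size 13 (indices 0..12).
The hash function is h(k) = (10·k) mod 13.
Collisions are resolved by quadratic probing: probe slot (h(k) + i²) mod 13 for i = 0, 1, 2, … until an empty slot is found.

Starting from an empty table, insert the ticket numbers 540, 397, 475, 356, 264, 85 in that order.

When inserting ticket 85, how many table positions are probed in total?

5

540 hashes to 5; slot 5 is free -> place at 5.
397 hashes to 5; 5 taken -> place at 6.
475 hashes to 5; 5,6 taken -> place at 9.
356 hashes to 11; slot 11 is free -> place at 11.
264 hashes to 1; slot 1 is free -> place at 1.
85 hashes to 5; 5,6,9,1 taken -> place at 8.
Table: [_, 264, _, _, _, 540, 397, _, 85, 475, _, 356, _]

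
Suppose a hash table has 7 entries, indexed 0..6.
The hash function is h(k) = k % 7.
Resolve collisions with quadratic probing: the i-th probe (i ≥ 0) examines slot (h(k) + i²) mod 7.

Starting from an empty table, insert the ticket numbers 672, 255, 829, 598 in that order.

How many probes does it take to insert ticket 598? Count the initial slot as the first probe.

Insert 672: h=0, slot 0 empty → index 0.
Insert 255: h=3, slot 3 empty → index 3.
Insert 829: h=3, slot 3 occupied → index 4.
Insert 598: h=3, slots 3,4,0 occupied → index 5.
Table: [672, _, _, 255, 829, 598, _]

4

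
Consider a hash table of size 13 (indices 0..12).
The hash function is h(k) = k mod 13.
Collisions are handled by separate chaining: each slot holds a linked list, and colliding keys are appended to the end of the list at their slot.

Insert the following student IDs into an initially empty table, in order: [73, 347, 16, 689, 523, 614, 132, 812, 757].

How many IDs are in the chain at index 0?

1

73 → bucket 8
347 → bucket 9
16 → bucket 3
689 → bucket 0
523 → bucket 3 (collision)
614 → bucket 3 (collision)
132 → bucket 2
812 → bucket 6
757 → bucket 3 (collision)
Final buckets:
0: 689
1: —
2: 132
3: 16 -> 523 -> 614 -> 757
4: —
5: —
6: 812
7: —
8: 73
9: 347
10: —
11: —
12: —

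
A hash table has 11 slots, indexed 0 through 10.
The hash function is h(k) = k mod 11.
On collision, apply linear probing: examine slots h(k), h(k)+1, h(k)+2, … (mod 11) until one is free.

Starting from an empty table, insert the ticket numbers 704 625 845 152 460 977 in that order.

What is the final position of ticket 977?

704: h=0 => slot 0
625: h=9 => slot 9
845: h=9, probe 9,10 => slot 10
152: h=9, probe 9,10,0,1 => slot 1
460: h=9, probe 9,10,0,1,2 => slot 2
977: h=9, probe 9,10,0,1,2,3 => slot 3
Table: [704, 152, 460, 977, ., ., ., ., ., 625, 845]

3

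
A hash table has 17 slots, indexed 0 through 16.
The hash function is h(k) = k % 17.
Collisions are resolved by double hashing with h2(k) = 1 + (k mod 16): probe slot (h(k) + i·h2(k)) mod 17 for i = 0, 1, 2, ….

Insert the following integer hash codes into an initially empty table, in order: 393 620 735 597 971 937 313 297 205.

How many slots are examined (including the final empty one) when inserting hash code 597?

393: h=2 => slot 2
620: h=8 => slot 8
735: h=4 => slot 4
597: h=2, h2=6, probe 2,8,14 => slot 14
971: h=2, h2=12, probe 2,14,9 => slot 9
937: h=2, h2=10, probe 2,12 => slot 12
313: h=7 => slot 7
297: h=8, h2=10, probe 8,1 => slot 1
205: h=1, h2=14, probe 1,15 => slot 15
Table: [_, 297, 393, _, 735, _, _, 313, 620, 971, _, _, 937, _, 597, 205, _]

3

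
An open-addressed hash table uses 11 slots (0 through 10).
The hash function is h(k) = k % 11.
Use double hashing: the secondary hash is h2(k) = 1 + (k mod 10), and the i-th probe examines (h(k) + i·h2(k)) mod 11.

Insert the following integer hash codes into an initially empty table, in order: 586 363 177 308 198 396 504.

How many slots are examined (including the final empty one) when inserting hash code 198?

3

Insert 586: h=3, slot 3 empty → index 3.
Insert 363: h=0, slot 0 empty → index 0.
Insert 177: h=1, slot 1 empty → index 1.
Insert 308: h=0, h2=9, slot 0 occupied → index 9.
Insert 198: h=0, h2=9, slots 0,9 occupied → index 7.
Insert 396: h=0, h2=7, slots 0,7,3 occupied → index 10.
Insert 504: h=9, h2=5, slots 9,3 occupied → index 8.
Table: [363, 177, ., 586, ., ., ., 198, 504, 308, 396]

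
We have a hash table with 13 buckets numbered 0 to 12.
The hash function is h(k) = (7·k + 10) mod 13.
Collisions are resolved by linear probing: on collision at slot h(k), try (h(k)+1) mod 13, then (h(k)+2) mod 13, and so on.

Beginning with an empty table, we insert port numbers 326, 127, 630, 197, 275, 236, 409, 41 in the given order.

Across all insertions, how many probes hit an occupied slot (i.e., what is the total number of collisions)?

326 hashes to 4; slot 4 is free → place at 4.
127 hashes to 2; slot 2 is free → place at 2.
630 hashes to 0; slot 0 is free → place at 0.
197 hashes to 11; slot 11 is free → place at 11.
275 hashes to 11; 11 taken → place at 12.
236 hashes to 11; 11,12,0 taken → place at 1.
409 hashes to 0; 0,1,2 taken → place at 3.
41 hashes to 11; 11,12,0,1,2,3,4 taken → place at 5.
Table: [630, 236, 127, 409, 326, 41, ∅, ∅, ∅, ∅, ∅, 197, 275]

14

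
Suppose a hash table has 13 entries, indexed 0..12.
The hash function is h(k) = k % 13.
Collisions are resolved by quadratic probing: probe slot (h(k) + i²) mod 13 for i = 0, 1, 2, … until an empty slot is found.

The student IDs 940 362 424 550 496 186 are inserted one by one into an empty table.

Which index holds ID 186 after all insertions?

940: h=4 -> slot 4
362: h=11 -> slot 11
424: h=8 -> slot 8
550: h=4, probe 4,5 -> slot 5
496: h=2 -> slot 2
186: h=4, probe 4,5,8,0 -> slot 0
Table: [186, ., 496, ., 940, 550, ., ., 424, ., ., 362, .]

0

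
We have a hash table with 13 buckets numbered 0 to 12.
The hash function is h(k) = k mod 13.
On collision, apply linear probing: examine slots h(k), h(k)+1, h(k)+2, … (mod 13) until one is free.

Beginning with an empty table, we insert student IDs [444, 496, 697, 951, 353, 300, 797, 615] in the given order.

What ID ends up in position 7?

615

Insert 444: h=2, slot 2 empty -> index 2.
Insert 496: h=2, slot 2 occupied -> index 3.
Insert 697: h=8, slot 8 empty -> index 8.
Insert 951: h=2, slots 2,3 occupied -> index 4.
Insert 353: h=2, slots 2,3,4 occupied -> index 5.
Insert 300: h=1, slot 1 empty -> index 1.
Insert 797: h=4, slots 4,5 occupied -> index 6.
Insert 615: h=4, slots 4,5,6 occupied -> index 7.
Table: [∅, 300, 444, 496, 951, 353, 797, 615, 697, ∅, ∅, ∅, ∅]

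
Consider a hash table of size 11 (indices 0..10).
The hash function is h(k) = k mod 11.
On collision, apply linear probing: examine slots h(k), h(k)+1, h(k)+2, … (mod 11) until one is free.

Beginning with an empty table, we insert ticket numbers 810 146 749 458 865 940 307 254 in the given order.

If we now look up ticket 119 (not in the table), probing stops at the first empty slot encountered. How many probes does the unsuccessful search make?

Insert 810: h=7, slot 7 empty -> index 7.
Insert 146: h=3, slot 3 empty -> index 3.
Insert 749: h=1, slot 1 empty -> index 1.
Insert 458: h=7, slot 7 occupied -> index 8.
Insert 865: h=7, slots 7,8 occupied -> index 9.
Insert 940: h=5, slot 5 empty -> index 5.
Insert 307: h=10, slot 10 empty -> index 10.
Insert 254: h=1, slot 1 occupied -> index 2.
Table: [_, 749, 254, 146, _, 940, _, 810, 458, 865, 307]
Lookup 119: h=9, probe 9,10,0 → slot 0 empty, not found.

3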